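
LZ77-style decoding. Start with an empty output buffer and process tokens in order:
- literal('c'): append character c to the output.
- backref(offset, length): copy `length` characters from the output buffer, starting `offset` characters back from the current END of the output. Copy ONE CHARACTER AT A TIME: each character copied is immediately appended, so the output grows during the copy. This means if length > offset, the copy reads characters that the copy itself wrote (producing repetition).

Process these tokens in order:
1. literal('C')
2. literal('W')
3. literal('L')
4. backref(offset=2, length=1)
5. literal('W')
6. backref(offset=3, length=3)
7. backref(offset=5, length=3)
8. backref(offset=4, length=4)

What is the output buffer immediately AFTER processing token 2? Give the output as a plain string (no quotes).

Answer: CW

Derivation:
Token 1: literal('C'). Output: "C"
Token 2: literal('W'). Output: "CW"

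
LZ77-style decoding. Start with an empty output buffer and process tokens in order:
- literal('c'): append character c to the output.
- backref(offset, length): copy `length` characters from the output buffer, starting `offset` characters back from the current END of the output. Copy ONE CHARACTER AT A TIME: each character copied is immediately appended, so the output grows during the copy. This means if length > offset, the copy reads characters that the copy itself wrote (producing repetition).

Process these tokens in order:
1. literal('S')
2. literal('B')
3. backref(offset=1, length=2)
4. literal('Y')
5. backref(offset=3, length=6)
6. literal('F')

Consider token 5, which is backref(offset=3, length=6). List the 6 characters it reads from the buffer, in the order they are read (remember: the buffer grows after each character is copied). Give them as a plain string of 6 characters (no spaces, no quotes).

Token 1: literal('S'). Output: "S"
Token 2: literal('B'). Output: "SB"
Token 3: backref(off=1, len=2) (overlapping!). Copied 'BB' from pos 1. Output: "SBBB"
Token 4: literal('Y'). Output: "SBBBY"
Token 5: backref(off=3, len=6). Buffer before: "SBBBY" (len 5)
  byte 1: read out[2]='B', append. Buffer now: "SBBBYB"
  byte 2: read out[3]='B', append. Buffer now: "SBBBYBB"
  byte 3: read out[4]='Y', append. Buffer now: "SBBBYBBY"
  byte 4: read out[5]='B', append. Buffer now: "SBBBYBBYB"
  byte 5: read out[6]='B', append. Buffer now: "SBBBYBBYBB"
  byte 6: read out[7]='Y', append. Buffer now: "SBBBYBBYBBY"

Answer: BBYBBY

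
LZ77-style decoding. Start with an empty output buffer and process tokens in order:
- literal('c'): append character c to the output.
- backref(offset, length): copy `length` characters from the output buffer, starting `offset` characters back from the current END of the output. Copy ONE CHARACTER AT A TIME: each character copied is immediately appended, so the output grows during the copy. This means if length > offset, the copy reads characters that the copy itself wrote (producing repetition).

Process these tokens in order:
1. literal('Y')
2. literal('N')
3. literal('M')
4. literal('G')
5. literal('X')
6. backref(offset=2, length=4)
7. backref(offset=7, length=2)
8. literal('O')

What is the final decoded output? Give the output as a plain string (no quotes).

Token 1: literal('Y'). Output: "Y"
Token 2: literal('N'). Output: "YN"
Token 3: literal('M'). Output: "YNM"
Token 4: literal('G'). Output: "YNMG"
Token 5: literal('X'). Output: "YNMGX"
Token 6: backref(off=2, len=4) (overlapping!). Copied 'GXGX' from pos 3. Output: "YNMGXGXGX"
Token 7: backref(off=7, len=2). Copied 'MG' from pos 2. Output: "YNMGXGXGXMG"
Token 8: literal('O'). Output: "YNMGXGXGXMGO"

Answer: YNMGXGXGXMGO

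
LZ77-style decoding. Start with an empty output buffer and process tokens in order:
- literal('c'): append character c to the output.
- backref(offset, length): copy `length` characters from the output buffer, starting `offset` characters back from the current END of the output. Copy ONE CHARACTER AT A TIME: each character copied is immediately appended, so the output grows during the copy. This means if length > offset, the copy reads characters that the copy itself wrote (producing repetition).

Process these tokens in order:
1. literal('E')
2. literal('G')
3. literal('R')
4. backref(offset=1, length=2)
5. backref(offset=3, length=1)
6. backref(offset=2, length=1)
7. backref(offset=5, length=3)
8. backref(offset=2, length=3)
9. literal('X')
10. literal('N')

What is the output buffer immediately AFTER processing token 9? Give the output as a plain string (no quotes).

Token 1: literal('E'). Output: "E"
Token 2: literal('G'). Output: "EG"
Token 3: literal('R'). Output: "EGR"
Token 4: backref(off=1, len=2) (overlapping!). Copied 'RR' from pos 2. Output: "EGRRR"
Token 5: backref(off=3, len=1). Copied 'R' from pos 2. Output: "EGRRRR"
Token 6: backref(off=2, len=1). Copied 'R' from pos 4. Output: "EGRRRRR"
Token 7: backref(off=5, len=3). Copied 'RRR' from pos 2. Output: "EGRRRRRRRR"
Token 8: backref(off=2, len=3) (overlapping!). Copied 'RRR' from pos 8. Output: "EGRRRRRRRRRRR"
Token 9: literal('X'). Output: "EGRRRRRRRRRRRX"

Answer: EGRRRRRRRRRRRX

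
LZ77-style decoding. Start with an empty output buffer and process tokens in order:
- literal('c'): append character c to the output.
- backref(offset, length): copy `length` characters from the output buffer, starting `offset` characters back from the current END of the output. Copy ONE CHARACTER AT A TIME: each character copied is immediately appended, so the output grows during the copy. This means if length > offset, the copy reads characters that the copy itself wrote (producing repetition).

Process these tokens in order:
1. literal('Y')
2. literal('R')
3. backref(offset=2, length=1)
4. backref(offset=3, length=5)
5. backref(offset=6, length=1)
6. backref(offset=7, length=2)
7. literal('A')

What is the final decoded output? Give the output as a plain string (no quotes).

Answer: YRYYRYYRYYYA

Derivation:
Token 1: literal('Y'). Output: "Y"
Token 2: literal('R'). Output: "YR"
Token 3: backref(off=2, len=1). Copied 'Y' from pos 0. Output: "YRY"
Token 4: backref(off=3, len=5) (overlapping!). Copied 'YRYYR' from pos 0. Output: "YRYYRYYR"
Token 5: backref(off=6, len=1). Copied 'Y' from pos 2. Output: "YRYYRYYRY"
Token 6: backref(off=7, len=2). Copied 'YY' from pos 2. Output: "YRYYRYYRYYY"
Token 7: literal('A'). Output: "YRYYRYYRYYYA"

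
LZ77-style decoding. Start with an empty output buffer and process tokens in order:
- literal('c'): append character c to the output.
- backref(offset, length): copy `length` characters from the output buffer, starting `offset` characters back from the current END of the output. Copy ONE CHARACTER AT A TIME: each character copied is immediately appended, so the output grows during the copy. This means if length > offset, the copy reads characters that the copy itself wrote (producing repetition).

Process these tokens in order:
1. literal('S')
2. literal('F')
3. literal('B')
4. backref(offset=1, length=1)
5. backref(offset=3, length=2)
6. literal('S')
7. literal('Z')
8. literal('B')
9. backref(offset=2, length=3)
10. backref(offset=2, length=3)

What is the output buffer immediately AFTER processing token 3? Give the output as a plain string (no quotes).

Token 1: literal('S'). Output: "S"
Token 2: literal('F'). Output: "SF"
Token 3: literal('B'). Output: "SFB"

Answer: SFB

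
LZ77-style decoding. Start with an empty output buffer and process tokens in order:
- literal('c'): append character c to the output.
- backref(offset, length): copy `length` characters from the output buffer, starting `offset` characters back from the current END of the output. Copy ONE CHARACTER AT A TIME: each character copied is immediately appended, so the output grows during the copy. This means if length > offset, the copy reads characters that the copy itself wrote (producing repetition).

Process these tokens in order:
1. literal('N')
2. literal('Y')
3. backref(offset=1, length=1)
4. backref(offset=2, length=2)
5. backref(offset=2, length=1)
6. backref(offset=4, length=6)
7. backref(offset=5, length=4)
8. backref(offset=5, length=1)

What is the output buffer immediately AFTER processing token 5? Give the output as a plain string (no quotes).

Token 1: literal('N'). Output: "N"
Token 2: literal('Y'). Output: "NY"
Token 3: backref(off=1, len=1). Copied 'Y' from pos 1. Output: "NYY"
Token 4: backref(off=2, len=2). Copied 'YY' from pos 1. Output: "NYYYY"
Token 5: backref(off=2, len=1). Copied 'Y' from pos 3. Output: "NYYYYY"

Answer: NYYYYY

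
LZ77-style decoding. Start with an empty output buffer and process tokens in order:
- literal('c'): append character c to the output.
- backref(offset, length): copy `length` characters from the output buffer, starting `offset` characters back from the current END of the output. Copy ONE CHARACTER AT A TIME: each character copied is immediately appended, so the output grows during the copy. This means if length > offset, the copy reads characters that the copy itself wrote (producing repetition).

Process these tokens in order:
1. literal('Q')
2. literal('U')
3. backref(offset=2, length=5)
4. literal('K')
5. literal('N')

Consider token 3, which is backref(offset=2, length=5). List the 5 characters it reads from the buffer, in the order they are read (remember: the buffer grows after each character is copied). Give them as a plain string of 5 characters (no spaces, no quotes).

Token 1: literal('Q'). Output: "Q"
Token 2: literal('U'). Output: "QU"
Token 3: backref(off=2, len=5). Buffer before: "QU" (len 2)
  byte 1: read out[0]='Q', append. Buffer now: "QUQ"
  byte 2: read out[1]='U', append. Buffer now: "QUQU"
  byte 3: read out[2]='Q', append. Buffer now: "QUQUQ"
  byte 4: read out[3]='U', append. Buffer now: "QUQUQU"
  byte 5: read out[4]='Q', append. Buffer now: "QUQUQUQ"

Answer: QUQUQ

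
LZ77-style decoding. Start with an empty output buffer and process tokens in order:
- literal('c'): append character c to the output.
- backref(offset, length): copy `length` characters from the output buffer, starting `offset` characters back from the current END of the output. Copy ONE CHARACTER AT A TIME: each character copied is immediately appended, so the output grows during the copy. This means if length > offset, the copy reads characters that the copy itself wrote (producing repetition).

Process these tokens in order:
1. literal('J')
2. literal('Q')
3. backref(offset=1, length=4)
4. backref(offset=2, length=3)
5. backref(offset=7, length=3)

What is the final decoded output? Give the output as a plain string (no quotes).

Token 1: literal('J'). Output: "J"
Token 2: literal('Q'). Output: "JQ"
Token 3: backref(off=1, len=4) (overlapping!). Copied 'QQQQ' from pos 1. Output: "JQQQQQ"
Token 4: backref(off=2, len=3) (overlapping!). Copied 'QQQ' from pos 4. Output: "JQQQQQQQQ"
Token 5: backref(off=7, len=3). Copied 'QQQ' from pos 2. Output: "JQQQQQQQQQQQ"

Answer: JQQQQQQQQQQQ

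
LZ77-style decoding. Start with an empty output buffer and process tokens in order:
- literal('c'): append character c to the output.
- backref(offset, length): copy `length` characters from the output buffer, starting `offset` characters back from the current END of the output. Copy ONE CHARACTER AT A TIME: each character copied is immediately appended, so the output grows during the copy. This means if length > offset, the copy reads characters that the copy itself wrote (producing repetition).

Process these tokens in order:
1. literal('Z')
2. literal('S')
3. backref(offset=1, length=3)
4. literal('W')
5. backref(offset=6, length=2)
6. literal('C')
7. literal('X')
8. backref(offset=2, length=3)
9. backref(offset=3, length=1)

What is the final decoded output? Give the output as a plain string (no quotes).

Answer: ZSSSSWZSCXCXCC

Derivation:
Token 1: literal('Z'). Output: "Z"
Token 2: literal('S'). Output: "ZS"
Token 3: backref(off=1, len=3) (overlapping!). Copied 'SSS' from pos 1. Output: "ZSSSS"
Token 4: literal('W'). Output: "ZSSSSW"
Token 5: backref(off=6, len=2). Copied 'ZS' from pos 0. Output: "ZSSSSWZS"
Token 6: literal('C'). Output: "ZSSSSWZSC"
Token 7: literal('X'). Output: "ZSSSSWZSCX"
Token 8: backref(off=2, len=3) (overlapping!). Copied 'CXC' from pos 8. Output: "ZSSSSWZSCXCXC"
Token 9: backref(off=3, len=1). Copied 'C' from pos 10. Output: "ZSSSSWZSCXCXCC"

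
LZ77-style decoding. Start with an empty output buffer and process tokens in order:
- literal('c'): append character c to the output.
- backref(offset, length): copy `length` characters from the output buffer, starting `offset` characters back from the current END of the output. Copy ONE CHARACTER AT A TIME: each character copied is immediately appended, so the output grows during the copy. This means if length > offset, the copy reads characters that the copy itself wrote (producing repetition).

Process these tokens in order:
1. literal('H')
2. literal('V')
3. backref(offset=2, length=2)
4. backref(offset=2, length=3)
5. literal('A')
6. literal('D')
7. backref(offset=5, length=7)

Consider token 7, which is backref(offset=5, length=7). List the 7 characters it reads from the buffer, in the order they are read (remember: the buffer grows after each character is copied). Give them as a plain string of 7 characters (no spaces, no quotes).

Token 1: literal('H'). Output: "H"
Token 2: literal('V'). Output: "HV"
Token 3: backref(off=2, len=2). Copied 'HV' from pos 0. Output: "HVHV"
Token 4: backref(off=2, len=3) (overlapping!). Copied 'HVH' from pos 2. Output: "HVHVHVH"
Token 5: literal('A'). Output: "HVHVHVHA"
Token 6: literal('D'). Output: "HVHVHVHAD"
Token 7: backref(off=5, len=7). Buffer before: "HVHVHVHAD" (len 9)
  byte 1: read out[4]='H', append. Buffer now: "HVHVHVHADH"
  byte 2: read out[5]='V', append. Buffer now: "HVHVHVHADHV"
  byte 3: read out[6]='H', append. Buffer now: "HVHVHVHADHVH"
  byte 4: read out[7]='A', append. Buffer now: "HVHVHVHADHVHA"
  byte 5: read out[8]='D', append. Buffer now: "HVHVHVHADHVHAD"
  byte 6: read out[9]='H', append. Buffer now: "HVHVHVHADHVHADH"
  byte 7: read out[10]='V', append. Buffer now: "HVHVHVHADHVHADHV"

Answer: HVHADHV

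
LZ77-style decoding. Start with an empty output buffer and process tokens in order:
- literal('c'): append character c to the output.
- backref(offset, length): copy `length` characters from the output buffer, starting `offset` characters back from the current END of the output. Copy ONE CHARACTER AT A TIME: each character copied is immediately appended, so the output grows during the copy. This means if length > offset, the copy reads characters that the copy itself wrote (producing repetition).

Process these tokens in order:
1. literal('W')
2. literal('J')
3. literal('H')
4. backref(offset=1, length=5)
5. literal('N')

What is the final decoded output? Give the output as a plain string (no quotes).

Token 1: literal('W'). Output: "W"
Token 2: literal('J'). Output: "WJ"
Token 3: literal('H'). Output: "WJH"
Token 4: backref(off=1, len=5) (overlapping!). Copied 'HHHHH' from pos 2. Output: "WJHHHHHH"
Token 5: literal('N'). Output: "WJHHHHHHN"

Answer: WJHHHHHHN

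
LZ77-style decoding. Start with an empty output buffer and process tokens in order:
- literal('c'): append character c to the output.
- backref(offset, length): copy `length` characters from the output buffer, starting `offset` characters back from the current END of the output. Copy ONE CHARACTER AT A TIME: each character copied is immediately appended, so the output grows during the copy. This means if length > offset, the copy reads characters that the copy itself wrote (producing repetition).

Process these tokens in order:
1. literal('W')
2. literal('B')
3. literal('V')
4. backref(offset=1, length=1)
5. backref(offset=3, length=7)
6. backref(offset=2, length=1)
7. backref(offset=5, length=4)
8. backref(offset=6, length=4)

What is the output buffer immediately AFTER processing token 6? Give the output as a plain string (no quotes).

Token 1: literal('W'). Output: "W"
Token 2: literal('B'). Output: "WB"
Token 3: literal('V'). Output: "WBV"
Token 4: backref(off=1, len=1). Copied 'V' from pos 2. Output: "WBVV"
Token 5: backref(off=3, len=7) (overlapping!). Copied 'BVVBVVB' from pos 1. Output: "WBVVBVVBVVB"
Token 6: backref(off=2, len=1). Copied 'V' from pos 9. Output: "WBVVBVVBVVBV"

Answer: WBVVBVVBVVBV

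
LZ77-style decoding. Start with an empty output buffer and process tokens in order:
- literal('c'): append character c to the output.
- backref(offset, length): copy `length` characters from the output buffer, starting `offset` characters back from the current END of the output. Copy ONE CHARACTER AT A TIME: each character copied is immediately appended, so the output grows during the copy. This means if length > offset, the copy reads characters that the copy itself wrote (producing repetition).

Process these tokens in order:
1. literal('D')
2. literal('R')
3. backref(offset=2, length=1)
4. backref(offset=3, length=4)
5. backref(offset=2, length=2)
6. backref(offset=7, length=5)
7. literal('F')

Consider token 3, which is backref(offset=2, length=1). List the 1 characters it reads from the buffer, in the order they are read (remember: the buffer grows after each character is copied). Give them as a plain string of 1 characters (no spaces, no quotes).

Token 1: literal('D'). Output: "D"
Token 2: literal('R'). Output: "DR"
Token 3: backref(off=2, len=1). Buffer before: "DR" (len 2)
  byte 1: read out[0]='D', append. Buffer now: "DRD"

Answer: D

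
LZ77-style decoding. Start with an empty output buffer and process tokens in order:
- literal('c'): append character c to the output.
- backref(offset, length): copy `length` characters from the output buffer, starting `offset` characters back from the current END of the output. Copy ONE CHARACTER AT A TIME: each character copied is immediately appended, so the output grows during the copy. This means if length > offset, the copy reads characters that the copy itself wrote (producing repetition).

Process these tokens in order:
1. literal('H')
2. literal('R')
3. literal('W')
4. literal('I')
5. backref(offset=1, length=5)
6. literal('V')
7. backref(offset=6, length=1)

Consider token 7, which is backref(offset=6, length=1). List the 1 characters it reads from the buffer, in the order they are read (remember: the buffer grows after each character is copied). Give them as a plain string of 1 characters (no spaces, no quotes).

Token 1: literal('H'). Output: "H"
Token 2: literal('R'). Output: "HR"
Token 3: literal('W'). Output: "HRW"
Token 4: literal('I'). Output: "HRWI"
Token 5: backref(off=1, len=5) (overlapping!). Copied 'IIIII' from pos 3. Output: "HRWIIIIII"
Token 6: literal('V'). Output: "HRWIIIIIIV"
Token 7: backref(off=6, len=1). Buffer before: "HRWIIIIIIV" (len 10)
  byte 1: read out[4]='I', append. Buffer now: "HRWIIIIIIVI"

Answer: I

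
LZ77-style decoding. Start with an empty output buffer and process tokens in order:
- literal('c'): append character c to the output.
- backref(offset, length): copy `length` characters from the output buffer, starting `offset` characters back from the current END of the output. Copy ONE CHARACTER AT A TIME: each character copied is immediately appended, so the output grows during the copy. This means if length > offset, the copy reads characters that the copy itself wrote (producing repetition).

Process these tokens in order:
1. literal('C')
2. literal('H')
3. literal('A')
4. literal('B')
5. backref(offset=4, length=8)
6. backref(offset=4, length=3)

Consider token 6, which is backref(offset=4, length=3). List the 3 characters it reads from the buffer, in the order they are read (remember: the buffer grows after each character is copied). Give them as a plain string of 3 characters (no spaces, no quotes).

Answer: CHA

Derivation:
Token 1: literal('C'). Output: "C"
Token 2: literal('H'). Output: "CH"
Token 3: literal('A'). Output: "CHA"
Token 4: literal('B'). Output: "CHAB"
Token 5: backref(off=4, len=8) (overlapping!). Copied 'CHABCHAB' from pos 0. Output: "CHABCHABCHAB"
Token 6: backref(off=4, len=3). Buffer before: "CHABCHABCHAB" (len 12)
  byte 1: read out[8]='C', append. Buffer now: "CHABCHABCHABC"
  byte 2: read out[9]='H', append. Buffer now: "CHABCHABCHABCH"
  byte 3: read out[10]='A', append. Buffer now: "CHABCHABCHABCHA"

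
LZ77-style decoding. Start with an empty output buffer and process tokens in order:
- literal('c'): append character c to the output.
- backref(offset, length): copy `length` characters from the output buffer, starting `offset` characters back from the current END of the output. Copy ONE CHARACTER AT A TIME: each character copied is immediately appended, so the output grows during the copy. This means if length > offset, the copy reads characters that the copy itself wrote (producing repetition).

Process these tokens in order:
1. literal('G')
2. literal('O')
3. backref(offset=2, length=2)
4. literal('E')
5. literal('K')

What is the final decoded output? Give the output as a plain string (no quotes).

Token 1: literal('G'). Output: "G"
Token 2: literal('O'). Output: "GO"
Token 3: backref(off=2, len=2). Copied 'GO' from pos 0. Output: "GOGO"
Token 4: literal('E'). Output: "GOGOE"
Token 5: literal('K'). Output: "GOGOEK"

Answer: GOGOEK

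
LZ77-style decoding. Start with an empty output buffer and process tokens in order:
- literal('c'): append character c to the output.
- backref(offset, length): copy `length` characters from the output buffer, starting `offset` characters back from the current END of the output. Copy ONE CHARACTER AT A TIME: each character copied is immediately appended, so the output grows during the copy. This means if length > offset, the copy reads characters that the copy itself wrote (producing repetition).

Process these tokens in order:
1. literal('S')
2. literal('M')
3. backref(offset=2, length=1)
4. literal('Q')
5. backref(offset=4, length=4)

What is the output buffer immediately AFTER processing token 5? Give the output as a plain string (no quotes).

Token 1: literal('S'). Output: "S"
Token 2: literal('M'). Output: "SM"
Token 3: backref(off=2, len=1). Copied 'S' from pos 0. Output: "SMS"
Token 4: literal('Q'). Output: "SMSQ"
Token 5: backref(off=4, len=4). Copied 'SMSQ' from pos 0. Output: "SMSQSMSQ"

Answer: SMSQSMSQ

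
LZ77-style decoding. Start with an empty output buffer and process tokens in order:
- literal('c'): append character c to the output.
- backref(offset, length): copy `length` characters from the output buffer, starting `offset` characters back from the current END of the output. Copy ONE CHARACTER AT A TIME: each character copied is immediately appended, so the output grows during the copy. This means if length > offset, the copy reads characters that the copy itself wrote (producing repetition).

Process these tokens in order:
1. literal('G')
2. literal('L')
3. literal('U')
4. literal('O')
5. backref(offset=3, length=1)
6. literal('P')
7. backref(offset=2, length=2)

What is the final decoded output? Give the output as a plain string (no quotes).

Token 1: literal('G'). Output: "G"
Token 2: literal('L'). Output: "GL"
Token 3: literal('U'). Output: "GLU"
Token 4: literal('O'). Output: "GLUO"
Token 5: backref(off=3, len=1). Copied 'L' from pos 1. Output: "GLUOL"
Token 6: literal('P'). Output: "GLUOLP"
Token 7: backref(off=2, len=2). Copied 'LP' from pos 4. Output: "GLUOLPLP"

Answer: GLUOLPLP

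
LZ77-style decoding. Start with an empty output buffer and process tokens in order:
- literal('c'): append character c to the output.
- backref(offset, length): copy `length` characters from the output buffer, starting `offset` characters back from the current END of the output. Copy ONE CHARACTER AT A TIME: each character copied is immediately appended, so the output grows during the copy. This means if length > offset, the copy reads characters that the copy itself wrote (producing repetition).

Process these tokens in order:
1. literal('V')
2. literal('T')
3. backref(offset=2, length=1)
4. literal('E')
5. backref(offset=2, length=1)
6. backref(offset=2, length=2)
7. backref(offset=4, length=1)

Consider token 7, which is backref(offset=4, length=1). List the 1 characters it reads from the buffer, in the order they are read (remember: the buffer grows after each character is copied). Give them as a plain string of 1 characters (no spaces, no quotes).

Answer: E

Derivation:
Token 1: literal('V'). Output: "V"
Token 2: literal('T'). Output: "VT"
Token 3: backref(off=2, len=1). Copied 'V' from pos 0. Output: "VTV"
Token 4: literal('E'). Output: "VTVE"
Token 5: backref(off=2, len=1). Copied 'V' from pos 2. Output: "VTVEV"
Token 6: backref(off=2, len=2). Copied 'EV' from pos 3. Output: "VTVEVEV"
Token 7: backref(off=4, len=1). Buffer before: "VTVEVEV" (len 7)
  byte 1: read out[3]='E', append. Buffer now: "VTVEVEVE"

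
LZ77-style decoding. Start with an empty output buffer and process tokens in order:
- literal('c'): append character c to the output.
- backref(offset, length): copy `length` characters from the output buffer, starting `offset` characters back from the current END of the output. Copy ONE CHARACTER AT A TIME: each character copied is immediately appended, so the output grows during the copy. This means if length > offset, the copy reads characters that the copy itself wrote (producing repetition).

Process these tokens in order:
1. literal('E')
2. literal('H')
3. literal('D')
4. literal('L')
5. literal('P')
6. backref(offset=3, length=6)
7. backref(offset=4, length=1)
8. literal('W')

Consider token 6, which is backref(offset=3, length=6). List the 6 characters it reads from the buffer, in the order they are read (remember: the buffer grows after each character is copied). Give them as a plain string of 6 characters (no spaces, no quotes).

Answer: DLPDLP

Derivation:
Token 1: literal('E'). Output: "E"
Token 2: literal('H'). Output: "EH"
Token 3: literal('D'). Output: "EHD"
Token 4: literal('L'). Output: "EHDL"
Token 5: literal('P'). Output: "EHDLP"
Token 6: backref(off=3, len=6). Buffer before: "EHDLP" (len 5)
  byte 1: read out[2]='D', append. Buffer now: "EHDLPD"
  byte 2: read out[3]='L', append. Buffer now: "EHDLPDL"
  byte 3: read out[4]='P', append. Buffer now: "EHDLPDLP"
  byte 4: read out[5]='D', append. Buffer now: "EHDLPDLPD"
  byte 5: read out[6]='L', append. Buffer now: "EHDLPDLPDL"
  byte 6: read out[7]='P', append. Buffer now: "EHDLPDLPDLP"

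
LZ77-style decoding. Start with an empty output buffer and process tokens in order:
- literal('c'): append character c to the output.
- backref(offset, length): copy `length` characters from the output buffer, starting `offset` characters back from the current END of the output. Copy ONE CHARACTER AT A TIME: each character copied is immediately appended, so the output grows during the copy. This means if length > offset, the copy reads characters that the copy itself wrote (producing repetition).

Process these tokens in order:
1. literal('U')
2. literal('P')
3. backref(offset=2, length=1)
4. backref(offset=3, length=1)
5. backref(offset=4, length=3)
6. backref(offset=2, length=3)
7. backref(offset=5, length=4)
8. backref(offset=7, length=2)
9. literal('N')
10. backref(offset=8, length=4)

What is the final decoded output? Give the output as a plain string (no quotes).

Answer: UPUUUPUPUPPUPUPUNPPUP

Derivation:
Token 1: literal('U'). Output: "U"
Token 2: literal('P'). Output: "UP"
Token 3: backref(off=2, len=1). Copied 'U' from pos 0. Output: "UPU"
Token 4: backref(off=3, len=1). Copied 'U' from pos 0. Output: "UPUU"
Token 5: backref(off=4, len=3). Copied 'UPU' from pos 0. Output: "UPUUUPU"
Token 6: backref(off=2, len=3) (overlapping!). Copied 'PUP' from pos 5. Output: "UPUUUPUPUP"
Token 7: backref(off=5, len=4). Copied 'PUPU' from pos 5. Output: "UPUUUPUPUPPUPU"
Token 8: backref(off=7, len=2). Copied 'PU' from pos 7. Output: "UPUUUPUPUPPUPUPU"
Token 9: literal('N'). Output: "UPUUUPUPUPPUPUPUN"
Token 10: backref(off=8, len=4). Copied 'PPUP' from pos 9. Output: "UPUUUPUPUPPUPUPUNPPUP"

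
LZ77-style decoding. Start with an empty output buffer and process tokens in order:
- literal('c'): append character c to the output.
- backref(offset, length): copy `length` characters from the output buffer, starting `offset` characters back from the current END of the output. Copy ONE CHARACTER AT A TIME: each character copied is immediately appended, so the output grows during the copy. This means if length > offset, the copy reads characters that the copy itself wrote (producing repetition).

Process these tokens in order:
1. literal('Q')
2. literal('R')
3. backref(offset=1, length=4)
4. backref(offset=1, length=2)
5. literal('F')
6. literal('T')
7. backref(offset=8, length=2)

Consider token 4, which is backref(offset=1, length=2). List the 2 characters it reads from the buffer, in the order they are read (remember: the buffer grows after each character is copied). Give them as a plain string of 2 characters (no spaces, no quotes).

Token 1: literal('Q'). Output: "Q"
Token 2: literal('R'). Output: "QR"
Token 3: backref(off=1, len=4) (overlapping!). Copied 'RRRR' from pos 1. Output: "QRRRRR"
Token 4: backref(off=1, len=2). Buffer before: "QRRRRR" (len 6)
  byte 1: read out[5]='R', append. Buffer now: "QRRRRRR"
  byte 2: read out[6]='R', append. Buffer now: "QRRRRRRR"

Answer: RR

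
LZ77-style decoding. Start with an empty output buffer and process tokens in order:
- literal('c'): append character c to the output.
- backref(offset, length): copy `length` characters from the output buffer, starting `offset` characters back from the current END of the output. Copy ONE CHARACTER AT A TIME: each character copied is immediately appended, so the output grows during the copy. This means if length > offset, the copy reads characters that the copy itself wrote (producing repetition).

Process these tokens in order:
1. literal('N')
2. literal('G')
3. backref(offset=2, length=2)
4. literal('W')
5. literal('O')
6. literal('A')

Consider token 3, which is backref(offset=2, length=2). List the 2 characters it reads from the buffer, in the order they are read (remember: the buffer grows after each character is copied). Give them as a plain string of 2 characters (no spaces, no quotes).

Answer: NG

Derivation:
Token 1: literal('N'). Output: "N"
Token 2: literal('G'). Output: "NG"
Token 3: backref(off=2, len=2). Buffer before: "NG" (len 2)
  byte 1: read out[0]='N', append. Buffer now: "NGN"
  byte 2: read out[1]='G', append. Buffer now: "NGNG"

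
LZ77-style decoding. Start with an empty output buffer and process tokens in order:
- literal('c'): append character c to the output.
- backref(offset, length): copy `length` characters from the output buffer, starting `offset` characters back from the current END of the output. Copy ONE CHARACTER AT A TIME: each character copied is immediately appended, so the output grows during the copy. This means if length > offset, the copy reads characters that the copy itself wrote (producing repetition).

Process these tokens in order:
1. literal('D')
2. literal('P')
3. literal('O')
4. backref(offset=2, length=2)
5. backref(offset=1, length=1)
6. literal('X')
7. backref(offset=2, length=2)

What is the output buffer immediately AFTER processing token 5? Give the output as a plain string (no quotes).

Answer: DPOPOO

Derivation:
Token 1: literal('D'). Output: "D"
Token 2: literal('P'). Output: "DP"
Token 3: literal('O'). Output: "DPO"
Token 4: backref(off=2, len=2). Copied 'PO' from pos 1. Output: "DPOPO"
Token 5: backref(off=1, len=1). Copied 'O' from pos 4. Output: "DPOPOO"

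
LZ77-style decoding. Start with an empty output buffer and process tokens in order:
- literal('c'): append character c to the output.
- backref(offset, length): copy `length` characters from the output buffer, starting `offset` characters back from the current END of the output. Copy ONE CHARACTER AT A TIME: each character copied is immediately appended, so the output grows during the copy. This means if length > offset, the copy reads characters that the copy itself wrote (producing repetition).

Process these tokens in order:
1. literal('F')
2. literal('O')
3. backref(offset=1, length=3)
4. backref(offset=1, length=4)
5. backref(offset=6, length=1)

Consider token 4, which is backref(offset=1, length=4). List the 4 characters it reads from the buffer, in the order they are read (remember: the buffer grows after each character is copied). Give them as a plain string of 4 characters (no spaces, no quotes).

Token 1: literal('F'). Output: "F"
Token 2: literal('O'). Output: "FO"
Token 3: backref(off=1, len=3) (overlapping!). Copied 'OOO' from pos 1. Output: "FOOOO"
Token 4: backref(off=1, len=4). Buffer before: "FOOOO" (len 5)
  byte 1: read out[4]='O', append. Buffer now: "FOOOOO"
  byte 2: read out[5]='O', append. Buffer now: "FOOOOOO"
  byte 3: read out[6]='O', append. Buffer now: "FOOOOOOO"
  byte 4: read out[7]='O', append. Buffer now: "FOOOOOOOO"

Answer: OOOO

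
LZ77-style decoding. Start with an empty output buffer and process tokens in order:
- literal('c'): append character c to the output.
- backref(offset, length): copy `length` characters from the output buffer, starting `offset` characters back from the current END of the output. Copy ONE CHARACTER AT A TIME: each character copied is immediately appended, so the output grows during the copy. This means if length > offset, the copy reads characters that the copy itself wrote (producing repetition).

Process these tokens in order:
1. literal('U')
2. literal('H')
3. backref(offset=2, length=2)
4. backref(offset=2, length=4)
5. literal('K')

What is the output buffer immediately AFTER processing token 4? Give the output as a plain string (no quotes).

Token 1: literal('U'). Output: "U"
Token 2: literal('H'). Output: "UH"
Token 3: backref(off=2, len=2). Copied 'UH' from pos 0. Output: "UHUH"
Token 4: backref(off=2, len=4) (overlapping!). Copied 'UHUH' from pos 2. Output: "UHUHUHUH"

Answer: UHUHUHUH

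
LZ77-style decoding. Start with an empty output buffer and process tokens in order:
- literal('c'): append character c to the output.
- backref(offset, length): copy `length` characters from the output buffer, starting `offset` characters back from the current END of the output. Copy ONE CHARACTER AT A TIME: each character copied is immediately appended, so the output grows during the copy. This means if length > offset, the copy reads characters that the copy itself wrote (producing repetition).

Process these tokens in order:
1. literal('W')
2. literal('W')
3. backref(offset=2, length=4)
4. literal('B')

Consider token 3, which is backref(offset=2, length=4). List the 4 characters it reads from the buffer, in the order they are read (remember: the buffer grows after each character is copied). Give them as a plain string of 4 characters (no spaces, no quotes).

Token 1: literal('W'). Output: "W"
Token 2: literal('W'). Output: "WW"
Token 3: backref(off=2, len=4). Buffer before: "WW" (len 2)
  byte 1: read out[0]='W', append. Buffer now: "WWW"
  byte 2: read out[1]='W', append. Buffer now: "WWWW"
  byte 3: read out[2]='W', append. Buffer now: "WWWWW"
  byte 4: read out[3]='W', append. Buffer now: "WWWWWW"

Answer: WWWW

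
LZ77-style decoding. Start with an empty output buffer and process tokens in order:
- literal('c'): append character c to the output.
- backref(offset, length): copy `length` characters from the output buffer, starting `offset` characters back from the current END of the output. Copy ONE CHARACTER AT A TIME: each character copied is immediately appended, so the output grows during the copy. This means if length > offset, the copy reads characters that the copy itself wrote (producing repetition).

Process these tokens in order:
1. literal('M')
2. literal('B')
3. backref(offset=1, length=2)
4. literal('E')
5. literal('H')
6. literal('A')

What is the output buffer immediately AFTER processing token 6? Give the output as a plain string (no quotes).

Answer: MBBBEHA

Derivation:
Token 1: literal('M'). Output: "M"
Token 2: literal('B'). Output: "MB"
Token 3: backref(off=1, len=2) (overlapping!). Copied 'BB' from pos 1. Output: "MBBB"
Token 4: literal('E'). Output: "MBBBE"
Token 5: literal('H'). Output: "MBBBEH"
Token 6: literal('A'). Output: "MBBBEHA"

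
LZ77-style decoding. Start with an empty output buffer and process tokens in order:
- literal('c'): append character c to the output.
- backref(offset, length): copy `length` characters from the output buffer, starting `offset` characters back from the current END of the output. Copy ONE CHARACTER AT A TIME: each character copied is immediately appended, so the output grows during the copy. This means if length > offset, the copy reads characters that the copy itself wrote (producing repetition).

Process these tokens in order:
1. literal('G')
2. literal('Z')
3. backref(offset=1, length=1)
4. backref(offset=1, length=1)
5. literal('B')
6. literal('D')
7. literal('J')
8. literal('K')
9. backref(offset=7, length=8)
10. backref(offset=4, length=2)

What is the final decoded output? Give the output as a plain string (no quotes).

Answer: GZZZBDJKZZZBDJKZDJ

Derivation:
Token 1: literal('G'). Output: "G"
Token 2: literal('Z'). Output: "GZ"
Token 3: backref(off=1, len=1). Copied 'Z' from pos 1. Output: "GZZ"
Token 4: backref(off=1, len=1). Copied 'Z' from pos 2. Output: "GZZZ"
Token 5: literal('B'). Output: "GZZZB"
Token 6: literal('D'). Output: "GZZZBD"
Token 7: literal('J'). Output: "GZZZBDJ"
Token 8: literal('K'). Output: "GZZZBDJK"
Token 9: backref(off=7, len=8) (overlapping!). Copied 'ZZZBDJKZ' from pos 1. Output: "GZZZBDJKZZZBDJKZ"
Token 10: backref(off=4, len=2). Copied 'DJ' from pos 12. Output: "GZZZBDJKZZZBDJKZDJ"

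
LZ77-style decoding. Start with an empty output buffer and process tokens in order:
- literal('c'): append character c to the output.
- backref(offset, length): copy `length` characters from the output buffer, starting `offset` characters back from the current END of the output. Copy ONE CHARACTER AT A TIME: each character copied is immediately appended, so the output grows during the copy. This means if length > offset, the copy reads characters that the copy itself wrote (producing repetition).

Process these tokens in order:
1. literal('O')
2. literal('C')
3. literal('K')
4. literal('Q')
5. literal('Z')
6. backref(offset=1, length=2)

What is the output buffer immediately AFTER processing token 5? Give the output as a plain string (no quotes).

Token 1: literal('O'). Output: "O"
Token 2: literal('C'). Output: "OC"
Token 3: literal('K'). Output: "OCK"
Token 4: literal('Q'). Output: "OCKQ"
Token 5: literal('Z'). Output: "OCKQZ"

Answer: OCKQZ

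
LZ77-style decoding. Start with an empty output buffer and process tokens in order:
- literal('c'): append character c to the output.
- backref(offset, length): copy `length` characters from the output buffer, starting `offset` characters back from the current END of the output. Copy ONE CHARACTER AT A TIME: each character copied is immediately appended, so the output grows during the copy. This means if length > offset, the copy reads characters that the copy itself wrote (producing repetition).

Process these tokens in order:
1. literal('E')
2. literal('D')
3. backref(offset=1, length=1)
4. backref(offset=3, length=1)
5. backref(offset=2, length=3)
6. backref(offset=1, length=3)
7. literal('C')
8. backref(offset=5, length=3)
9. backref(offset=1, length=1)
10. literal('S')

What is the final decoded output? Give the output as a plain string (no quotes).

Answer: EDDEDEDDDDCDDDDS

Derivation:
Token 1: literal('E'). Output: "E"
Token 2: literal('D'). Output: "ED"
Token 3: backref(off=1, len=1). Copied 'D' from pos 1. Output: "EDD"
Token 4: backref(off=3, len=1). Copied 'E' from pos 0. Output: "EDDE"
Token 5: backref(off=2, len=3) (overlapping!). Copied 'DED' from pos 2. Output: "EDDEDED"
Token 6: backref(off=1, len=3) (overlapping!). Copied 'DDD' from pos 6. Output: "EDDEDEDDDD"
Token 7: literal('C'). Output: "EDDEDEDDDDC"
Token 8: backref(off=5, len=3). Copied 'DDD' from pos 6. Output: "EDDEDEDDDDCDDD"
Token 9: backref(off=1, len=1). Copied 'D' from pos 13. Output: "EDDEDEDDDDCDDDD"
Token 10: literal('S'). Output: "EDDEDEDDDDCDDDDS"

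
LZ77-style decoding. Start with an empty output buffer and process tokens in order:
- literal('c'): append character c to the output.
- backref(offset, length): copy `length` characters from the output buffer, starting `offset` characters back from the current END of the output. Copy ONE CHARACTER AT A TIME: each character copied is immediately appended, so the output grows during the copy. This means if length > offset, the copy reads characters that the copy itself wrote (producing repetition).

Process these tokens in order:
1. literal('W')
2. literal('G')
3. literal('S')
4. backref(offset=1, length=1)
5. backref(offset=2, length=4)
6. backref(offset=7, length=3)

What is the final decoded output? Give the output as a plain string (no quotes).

Answer: WGSSSSSSGSS

Derivation:
Token 1: literal('W'). Output: "W"
Token 2: literal('G'). Output: "WG"
Token 3: literal('S'). Output: "WGS"
Token 4: backref(off=1, len=1). Copied 'S' from pos 2. Output: "WGSS"
Token 5: backref(off=2, len=4) (overlapping!). Copied 'SSSS' from pos 2. Output: "WGSSSSSS"
Token 6: backref(off=7, len=3). Copied 'GSS' from pos 1. Output: "WGSSSSSSGSS"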